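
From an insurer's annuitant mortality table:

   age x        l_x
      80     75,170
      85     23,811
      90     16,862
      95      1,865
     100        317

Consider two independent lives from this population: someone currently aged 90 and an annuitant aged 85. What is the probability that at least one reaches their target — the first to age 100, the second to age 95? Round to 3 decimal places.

p₁ = l_100/l_90 = 317/16,862 = 0.018800; p₂ = l_95/l_85 = 1,865/23,811 = 0.078325.
P(at least one) = 1 − (1−p₁)(1−p₂) = 1 − 0.981200 × 0.921675 = 0.095652.

0.096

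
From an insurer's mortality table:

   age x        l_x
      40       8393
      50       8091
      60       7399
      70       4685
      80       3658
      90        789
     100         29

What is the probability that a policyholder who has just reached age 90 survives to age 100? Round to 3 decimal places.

We want 10p90 = l_100/l_90.
The conditional survival probability is l_100/l_90 = 29/789 = 0.036755.

0.037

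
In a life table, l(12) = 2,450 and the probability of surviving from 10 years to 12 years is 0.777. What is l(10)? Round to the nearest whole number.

l(10) = l(12) / p = 2,450 / 0.777 = 3153.

3153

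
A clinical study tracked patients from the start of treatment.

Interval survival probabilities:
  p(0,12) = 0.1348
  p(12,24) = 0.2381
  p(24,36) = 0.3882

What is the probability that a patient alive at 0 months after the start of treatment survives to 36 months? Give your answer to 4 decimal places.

0.0125

Survival from 0 to 36 is the product of surviving each interval: 0.1348 × 0.2381 × 0.3882.
= 0.012460.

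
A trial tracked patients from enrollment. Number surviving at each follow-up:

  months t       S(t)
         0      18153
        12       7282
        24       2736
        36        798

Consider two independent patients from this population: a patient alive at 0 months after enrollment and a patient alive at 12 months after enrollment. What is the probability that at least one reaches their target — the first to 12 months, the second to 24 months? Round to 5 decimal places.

0.62615

p₁ = S(12)/S(0) = 7282/18153 = 0.401146; p₂ = S(24)/S(12) = 2736/7282 = 0.375721.
P(at least one) = 1 − (1−p₁)(1−p₂) = 1 − 0.598854 × 0.624279 = 0.626148.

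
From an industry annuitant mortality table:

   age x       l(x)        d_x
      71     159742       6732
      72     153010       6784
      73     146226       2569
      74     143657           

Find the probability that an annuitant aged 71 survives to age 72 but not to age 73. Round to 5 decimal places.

0.04247

This is the probability of reaching 72 but not 73, conditional on being alive at 71: (l(72) − l(73)) / l(71).
= (153010 − 146226) / 159742 = 6784 / 159742 = 0.042468.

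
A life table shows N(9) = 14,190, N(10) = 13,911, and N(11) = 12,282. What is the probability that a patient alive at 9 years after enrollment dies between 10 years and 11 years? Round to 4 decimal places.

0.1148

This is the probability of reaching 10 but not 11, conditional on being alive at 9: (N(10) − N(11)) / N(9).
= (13,911 − 12,282) / 14,190 = 1,629 / 14,190 = 0.114799.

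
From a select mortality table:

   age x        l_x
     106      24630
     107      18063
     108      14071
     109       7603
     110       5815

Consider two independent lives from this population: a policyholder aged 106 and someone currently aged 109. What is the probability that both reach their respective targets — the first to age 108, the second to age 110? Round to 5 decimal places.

p₁ = l_108/l_106 = 14071/24630 = 0.571295; p₂ = l_110/l_109 = 5815/7603 = 0.764830.
P(both) = p₁ × p₂ = 0.571295 × 0.764830 = 0.436944.

0.43694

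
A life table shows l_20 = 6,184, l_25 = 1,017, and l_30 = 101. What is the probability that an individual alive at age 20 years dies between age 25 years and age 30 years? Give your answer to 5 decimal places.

0.14812

This is the probability of reaching 25 but not 30, conditional on being alive at 20: (l_25 − l_30) / l_20.
= (1,017 − 101) / 6,184 = 916 / 6,184 = 0.148124.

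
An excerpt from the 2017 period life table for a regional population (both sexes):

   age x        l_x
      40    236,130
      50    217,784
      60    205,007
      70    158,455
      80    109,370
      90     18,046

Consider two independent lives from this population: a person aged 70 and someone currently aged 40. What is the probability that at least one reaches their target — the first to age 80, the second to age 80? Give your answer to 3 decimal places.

0.834

p₁ = l_80/l_70 = 109,370/158,455 = 0.690228; p₂ = l_80/l_40 = 109,370/236,130 = 0.463177.
P(at least one) = 1 − (1−p₁)(1−p₂) = 1 − 0.309772 × 0.536823 = 0.833707.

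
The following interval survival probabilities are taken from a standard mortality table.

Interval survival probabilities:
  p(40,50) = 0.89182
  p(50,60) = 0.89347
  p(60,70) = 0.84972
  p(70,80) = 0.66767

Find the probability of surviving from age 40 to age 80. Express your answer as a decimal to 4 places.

The overall survival probability is 0.89182 × 0.89347 × 0.84972 × 0.66767.
= 0.452059.

0.4521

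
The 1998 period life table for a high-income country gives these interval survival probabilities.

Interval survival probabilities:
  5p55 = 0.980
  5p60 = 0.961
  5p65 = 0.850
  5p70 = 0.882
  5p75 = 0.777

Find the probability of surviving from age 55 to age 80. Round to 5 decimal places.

0.54860

Survival from 55 to 80 is the product of surviving each interval: 0.980 × 0.961 × 0.850 × 0.882 × 0.777.
= 0.548603.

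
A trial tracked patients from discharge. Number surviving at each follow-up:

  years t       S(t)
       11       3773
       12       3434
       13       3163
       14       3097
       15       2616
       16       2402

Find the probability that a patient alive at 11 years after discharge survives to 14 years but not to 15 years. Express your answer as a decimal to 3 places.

This is the probability of reaching 14 but not 15, conditional on being alive at 11: (S(14) − S(15)) / S(11).
= (3097 − 2616) / 3773 = 481 / 3773 = 0.127485.

0.127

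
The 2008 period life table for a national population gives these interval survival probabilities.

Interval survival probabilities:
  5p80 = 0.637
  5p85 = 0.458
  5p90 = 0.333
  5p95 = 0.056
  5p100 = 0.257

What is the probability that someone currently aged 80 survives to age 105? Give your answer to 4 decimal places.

0.0014

25p80 = 0.637 × 0.458 × 0.333 × 0.056 × 0.257.
= 0.001398.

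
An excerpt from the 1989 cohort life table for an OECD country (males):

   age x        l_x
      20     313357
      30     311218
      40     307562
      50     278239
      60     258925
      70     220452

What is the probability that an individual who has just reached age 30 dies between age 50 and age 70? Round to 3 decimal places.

We want 20|20q30 = (l_50 − l_70)/l_30.
This is the probability of reaching 50 but not 70, conditional on being alive at 30: (l_50 − l_70) / l_30.
= (278239 − 220452) / 311218 = 57787 / 311218 = 0.185680.

0.186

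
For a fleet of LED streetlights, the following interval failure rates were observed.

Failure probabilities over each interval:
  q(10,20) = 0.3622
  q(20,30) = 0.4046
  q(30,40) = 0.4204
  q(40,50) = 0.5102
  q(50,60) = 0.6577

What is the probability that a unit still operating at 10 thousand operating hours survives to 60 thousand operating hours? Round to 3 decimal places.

0.037

Survival from 10 to 60 is the product of surviving each interval: (1 − 0.3622) × (1 − 0.4046) × (1 − 0.4204) × (1 − 0.5102) × (1 − 0.6577).
= 0.6378 × 0.5954 × 0.5796 × 0.4898 × 0.3423 = 0.036902.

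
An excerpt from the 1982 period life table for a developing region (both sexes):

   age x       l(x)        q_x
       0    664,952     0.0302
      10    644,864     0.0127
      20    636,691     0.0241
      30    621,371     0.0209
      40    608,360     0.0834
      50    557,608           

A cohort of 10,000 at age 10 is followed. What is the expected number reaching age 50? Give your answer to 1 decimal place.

The relevant probability is 557,608/644,864 = 0.864691.
Expected number = 10,000 × 0.864691 = 8646.9.

8646.9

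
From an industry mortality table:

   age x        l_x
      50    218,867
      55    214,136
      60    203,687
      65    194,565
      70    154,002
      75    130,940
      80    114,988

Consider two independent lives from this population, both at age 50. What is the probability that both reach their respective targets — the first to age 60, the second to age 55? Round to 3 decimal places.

0.911

p₁ = l_60/l_50 = 203,687/218,867 = 0.930643; p₂ = l_55/l_50 = 214,136/218,867 = 0.978384.
P(both) = p₁ × p₂ = 0.930643 × 0.978384 = 0.910526.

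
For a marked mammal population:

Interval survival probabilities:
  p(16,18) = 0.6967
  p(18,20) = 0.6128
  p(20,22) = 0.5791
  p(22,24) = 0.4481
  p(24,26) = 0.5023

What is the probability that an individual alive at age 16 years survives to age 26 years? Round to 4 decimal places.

0.0556

Survival from 16 to 26 is the product of surviving each interval: 0.6967 × 0.6128 × 0.5791 × 0.4481 × 0.5023.
= 0.055649.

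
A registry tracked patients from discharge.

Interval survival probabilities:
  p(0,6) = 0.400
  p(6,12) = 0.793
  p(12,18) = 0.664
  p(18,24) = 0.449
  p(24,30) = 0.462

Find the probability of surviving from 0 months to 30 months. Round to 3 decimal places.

The overall survival probability is 0.400 × 0.793 × 0.664 × 0.449 × 0.462.
= 0.043691.

0.044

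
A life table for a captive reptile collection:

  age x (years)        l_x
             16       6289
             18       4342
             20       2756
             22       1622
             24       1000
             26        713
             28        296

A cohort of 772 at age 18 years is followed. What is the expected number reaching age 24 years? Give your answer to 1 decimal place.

The relevant probability is 1000/4342 = 0.230309.
Expected number = 772 × 0.230309 = 177.8.

177.8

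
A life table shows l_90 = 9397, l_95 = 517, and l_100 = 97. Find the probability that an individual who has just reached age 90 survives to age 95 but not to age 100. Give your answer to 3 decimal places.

0.045

This is the probability of reaching 95 but not 100, conditional on being alive at 90: (l_95 − l_100) / l_90.
= (517 − 97) / 9397 = 420 / 9397 = 0.044695.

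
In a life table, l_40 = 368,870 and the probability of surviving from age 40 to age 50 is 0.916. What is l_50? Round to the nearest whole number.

l_50 = l_40 × p = 368,870 × 0.916 = 337885.

337885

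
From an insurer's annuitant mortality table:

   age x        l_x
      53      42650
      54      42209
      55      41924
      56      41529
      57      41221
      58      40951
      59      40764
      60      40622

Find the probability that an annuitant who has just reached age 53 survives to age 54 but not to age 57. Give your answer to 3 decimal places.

0.023

We want 1|3q53 = (l_54 − l_57)/l_53.
This is the probability of reaching 54 but not 57, conditional on being alive at 53: (l_54 − l_57) / l_53.
= (42209 − 41221) / 42650 = 988 / 42650 = 0.023165.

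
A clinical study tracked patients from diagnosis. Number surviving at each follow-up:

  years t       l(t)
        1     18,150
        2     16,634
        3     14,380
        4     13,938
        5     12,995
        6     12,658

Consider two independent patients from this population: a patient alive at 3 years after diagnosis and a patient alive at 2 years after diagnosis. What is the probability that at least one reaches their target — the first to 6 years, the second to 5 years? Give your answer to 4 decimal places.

p₁ = l(6)/l(3) = 12,658/14,380 = 0.880250; p₂ = l(5)/l(2) = 12,995/16,634 = 0.781231.
P(at least one) = 1 − (1−p₁)(1−p₂) = 1 − 0.119750 × 0.218769 = 0.973802.

0.9738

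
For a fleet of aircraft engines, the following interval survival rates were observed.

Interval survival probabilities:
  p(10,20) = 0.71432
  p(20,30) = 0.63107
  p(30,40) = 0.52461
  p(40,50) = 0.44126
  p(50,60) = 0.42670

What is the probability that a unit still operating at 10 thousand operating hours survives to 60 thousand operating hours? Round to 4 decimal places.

P(survive 10→60) = 0.71432 × 0.63107 × 0.52461 × 0.44126 × 0.42670.
= 0.044527.

0.0445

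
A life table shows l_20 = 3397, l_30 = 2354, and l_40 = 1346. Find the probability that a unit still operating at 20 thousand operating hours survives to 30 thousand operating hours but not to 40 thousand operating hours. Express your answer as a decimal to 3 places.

0.297

This is the probability of reaching 30 but not 40, conditional on being operational at 20: (l_30 − l_40) / l_20.
= (2354 − 1346) / 3397 = 1008 / 3397 = 0.296732.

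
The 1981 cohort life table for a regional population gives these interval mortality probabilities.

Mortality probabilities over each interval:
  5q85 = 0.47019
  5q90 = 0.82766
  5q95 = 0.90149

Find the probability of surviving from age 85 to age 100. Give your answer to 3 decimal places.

0.009

15p85 = (1 − 0.47019) × (1 − 0.82766) × (1 − 0.90149).
= 0.52981 × 0.17234 × 0.09851 = 0.008995.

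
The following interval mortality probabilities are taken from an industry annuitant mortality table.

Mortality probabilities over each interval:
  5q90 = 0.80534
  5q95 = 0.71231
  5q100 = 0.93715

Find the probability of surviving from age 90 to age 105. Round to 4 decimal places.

15p90 = (1 − 0.80534) × (1 − 0.71231) × (1 − 0.93715).
= 0.19466 × 0.28769 × 0.06285 = 0.003520.

0.0035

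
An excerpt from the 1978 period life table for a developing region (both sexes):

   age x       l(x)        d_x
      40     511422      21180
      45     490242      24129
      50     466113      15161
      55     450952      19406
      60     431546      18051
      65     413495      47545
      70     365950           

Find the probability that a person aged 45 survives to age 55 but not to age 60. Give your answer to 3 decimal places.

0.040

This is the probability of reaching 55 but not 60, conditional on being alive at 45: (l(55) − l(60)) / l(45).
= (450952 − 431546) / 490242 = 19406 / 490242 = 0.039585.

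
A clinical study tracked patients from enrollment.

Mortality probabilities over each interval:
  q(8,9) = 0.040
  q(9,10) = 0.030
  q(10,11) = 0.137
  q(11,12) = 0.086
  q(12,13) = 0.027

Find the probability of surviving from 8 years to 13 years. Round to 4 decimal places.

0.7147

Survival from 8 to 13 is the product of surviving each interval: (1 − 0.040) × (1 − 0.030) × (1 − 0.137) × (1 − 0.086) × (1 − 0.027).
= 0.960 × 0.970 × 0.863 × 0.914 × 0.973 = 0.714682.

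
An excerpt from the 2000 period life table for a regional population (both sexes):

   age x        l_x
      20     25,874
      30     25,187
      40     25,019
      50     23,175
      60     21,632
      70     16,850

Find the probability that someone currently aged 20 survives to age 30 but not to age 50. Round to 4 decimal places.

0.0778

This is the probability of reaching 30 but not 50, conditional on being alive at 20: (l_30 − l_50) / l_20.
= (25,187 − 23,175) / 25,874 = 2,012 / 25,874 = 0.077761.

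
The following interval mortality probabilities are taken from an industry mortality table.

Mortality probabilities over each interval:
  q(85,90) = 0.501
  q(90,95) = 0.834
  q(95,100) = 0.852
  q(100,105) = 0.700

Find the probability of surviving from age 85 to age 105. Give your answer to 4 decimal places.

Survival from 85 to 105 is the product of surviving each interval: (1 − 0.501) × (1 − 0.834) × (1 − 0.852) × (1 − 0.700).
= 0.499 × 0.166 × 0.148 × 0.300 = 0.003678.

0.0037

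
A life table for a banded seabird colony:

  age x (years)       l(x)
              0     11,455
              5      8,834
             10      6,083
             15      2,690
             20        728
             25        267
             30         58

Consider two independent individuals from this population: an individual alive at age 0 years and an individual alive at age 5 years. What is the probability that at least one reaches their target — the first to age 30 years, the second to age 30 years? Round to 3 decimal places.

0.012

p₁ = l(30)/l(0) = 58/11,455 = 0.005063; p₂ = l(30)/l(5) = 58/8,834 = 0.006566.
P(at least one) = 1 − (1−p₁)(1−p₂) = 1 − 0.994937 × 0.993434 = 0.011596.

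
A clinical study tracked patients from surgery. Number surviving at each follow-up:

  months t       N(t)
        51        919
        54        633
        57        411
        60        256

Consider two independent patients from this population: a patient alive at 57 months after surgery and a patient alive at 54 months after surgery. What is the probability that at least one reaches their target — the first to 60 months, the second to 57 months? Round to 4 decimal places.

0.8677

p₁ = N(60)/N(57) = 256/411 = 0.622871; p₂ = N(57)/N(54) = 411/633 = 0.649289.
P(at least one) = 1 − (1−p₁)(1−p₂) = 1 − 0.377129 × 0.350711 = 0.867737.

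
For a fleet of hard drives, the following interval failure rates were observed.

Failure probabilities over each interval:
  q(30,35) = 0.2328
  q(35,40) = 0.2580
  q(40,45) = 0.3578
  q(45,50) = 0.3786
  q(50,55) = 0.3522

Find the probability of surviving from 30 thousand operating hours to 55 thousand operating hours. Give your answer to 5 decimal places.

P(survive 30→55) = (1 − 0.2328) × (1 − 0.2580) × (1 − 0.3578) × (1 − 0.3786) × (1 − 0.3522).
= 0.7672 × 0.7420 × 0.6422 × 0.6214 × 0.6478 = 0.147162.

0.14716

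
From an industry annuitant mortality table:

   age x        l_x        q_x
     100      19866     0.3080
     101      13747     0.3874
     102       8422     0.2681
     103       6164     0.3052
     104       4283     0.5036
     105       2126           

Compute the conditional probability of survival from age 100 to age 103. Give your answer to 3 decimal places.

We want 3p100 = l_103/l_100.
The conditional survival probability is l_103/l_100 = 6164/19866 = 0.310279.

0.310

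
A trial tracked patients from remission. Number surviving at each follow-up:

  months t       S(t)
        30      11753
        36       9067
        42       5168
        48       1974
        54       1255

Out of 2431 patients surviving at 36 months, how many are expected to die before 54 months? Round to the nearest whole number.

2095

The relevant probability is 1 − 1255/9067 = 0.861586.
Expected number = 2431 × 0.861586 = 2095.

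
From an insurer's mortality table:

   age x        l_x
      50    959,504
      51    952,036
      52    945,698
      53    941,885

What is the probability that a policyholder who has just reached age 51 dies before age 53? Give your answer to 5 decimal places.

P(die before 53 | alive at 51) = 1 − l_53/l_51 = 1 − 941,885/952,036 = (10,151)/952,036 = 0.010662.

0.01066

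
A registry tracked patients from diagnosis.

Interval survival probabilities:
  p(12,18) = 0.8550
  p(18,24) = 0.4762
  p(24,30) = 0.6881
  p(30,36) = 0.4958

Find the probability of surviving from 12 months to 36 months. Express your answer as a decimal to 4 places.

Chaining the interval survival probabilities: 0.8550 × 0.4762 × 0.6881 × 0.4958.
= 0.138904.

0.1389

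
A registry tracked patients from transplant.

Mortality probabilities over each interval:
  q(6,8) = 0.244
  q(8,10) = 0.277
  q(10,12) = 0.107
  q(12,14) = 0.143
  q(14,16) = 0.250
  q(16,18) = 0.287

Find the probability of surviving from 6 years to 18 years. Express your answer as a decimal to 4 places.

0.2237

Survival from 6 to 18 is the product of surviving each interval: (1 − 0.244) × (1 − 0.277) × (1 − 0.107) × (1 − 0.143) × (1 − 0.250) × (1 − 0.287).
= 0.756 × 0.723 × 0.893 × 0.857 × 0.750 × 0.713 = 0.223688.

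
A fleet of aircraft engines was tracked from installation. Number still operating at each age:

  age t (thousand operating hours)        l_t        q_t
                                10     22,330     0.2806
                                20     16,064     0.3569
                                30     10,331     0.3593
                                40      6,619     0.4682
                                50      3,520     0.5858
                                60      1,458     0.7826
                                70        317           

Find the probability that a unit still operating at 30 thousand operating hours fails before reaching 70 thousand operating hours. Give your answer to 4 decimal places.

P(fail before 70 | operational at 30) = 1 − l_70/l_30 = 1 − 317/10,331 = (10,014)/10,331 = 0.969316.

0.9693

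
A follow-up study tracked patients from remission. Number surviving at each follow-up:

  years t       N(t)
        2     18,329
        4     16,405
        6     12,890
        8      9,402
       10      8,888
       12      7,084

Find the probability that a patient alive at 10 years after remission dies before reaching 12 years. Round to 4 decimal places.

0.2030

P(die before 12 | alive at 10) = 1 − N(12)/N(10) = 1 − 7,084/8,888 = (1,804)/8,888 = 0.202970.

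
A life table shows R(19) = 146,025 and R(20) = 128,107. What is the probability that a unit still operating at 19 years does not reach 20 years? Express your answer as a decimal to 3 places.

P(fail before 20 | operational at 19) = 1 − R(20)/R(19) = 1 − 128,107/146,025 = (17,918)/146,025 = 0.122705.

0.123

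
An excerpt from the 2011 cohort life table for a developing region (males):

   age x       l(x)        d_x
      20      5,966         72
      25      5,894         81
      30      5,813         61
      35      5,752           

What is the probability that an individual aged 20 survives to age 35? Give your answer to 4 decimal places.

The conditional survival probability is l(35)/l(20) = 5,752/5,966 = 0.964130.

0.9641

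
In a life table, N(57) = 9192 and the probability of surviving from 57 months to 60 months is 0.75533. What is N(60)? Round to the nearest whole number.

6943

N(60) = N(57) × p = 9192 × 0.75533 = 6943.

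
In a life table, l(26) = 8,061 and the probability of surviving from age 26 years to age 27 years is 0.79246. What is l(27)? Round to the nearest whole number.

6388

l(27) = l(26) × p = 8,061 × 0.79246 = 6388.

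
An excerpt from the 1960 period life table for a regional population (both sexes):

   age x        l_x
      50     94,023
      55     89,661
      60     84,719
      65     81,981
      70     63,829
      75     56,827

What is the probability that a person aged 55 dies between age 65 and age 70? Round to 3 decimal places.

We want 10|5q55 = (l_65 − l_70)/l_55.
This is the probability of reaching 65 but not 70, conditional on being alive at 55: (l_65 − l_70) / l_55.
= (81,981 − 63,829) / 89,661 = 18,152 / 89,661 = 0.202451.

0.202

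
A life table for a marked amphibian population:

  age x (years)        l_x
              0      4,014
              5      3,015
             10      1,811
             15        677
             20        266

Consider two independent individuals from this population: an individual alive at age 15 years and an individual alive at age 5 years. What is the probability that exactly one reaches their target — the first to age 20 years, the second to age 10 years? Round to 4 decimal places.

p₁ = l_20/l_15 = 266/677 = 0.392910; p₂ = l_10/l_5 = 1,811/3,015 = 0.600663.
P(exactly one) = p₁(1−p₂) + (1−p₁)p₂ = 0.156904 + 0.364657 = 0.521560.

0.5216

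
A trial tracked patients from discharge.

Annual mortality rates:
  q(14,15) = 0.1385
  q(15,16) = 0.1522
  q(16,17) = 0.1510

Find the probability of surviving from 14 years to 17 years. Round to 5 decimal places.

0.62009

Chaining the interval survival probabilities: (1 − 0.1385) × (1 − 0.1522) × (1 − 0.1510).
= 0.8615 × 0.8478 × 0.8490 = 0.620092.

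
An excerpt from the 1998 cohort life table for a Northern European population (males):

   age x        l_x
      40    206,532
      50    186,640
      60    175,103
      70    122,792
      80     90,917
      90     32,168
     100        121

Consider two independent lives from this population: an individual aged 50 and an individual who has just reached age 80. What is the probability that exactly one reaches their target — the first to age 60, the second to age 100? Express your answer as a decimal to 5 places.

0.93702

p₁ = l_60/l_50 = 175,103/186,640 = 0.938186; p₂ = l_100/l_80 = 121/90,917 = 0.001331.
P(exactly one) = p₁(1−p₂) + (1−p₁)p₂ = 0.936937 + 0.000082 = 0.937020.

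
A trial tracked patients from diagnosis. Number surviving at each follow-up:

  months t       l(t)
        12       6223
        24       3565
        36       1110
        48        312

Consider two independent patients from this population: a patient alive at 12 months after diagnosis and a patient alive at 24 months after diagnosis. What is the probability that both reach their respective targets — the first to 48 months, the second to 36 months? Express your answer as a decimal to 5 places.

0.01561

p₁ = l(48)/l(12) = 312/6223 = 0.050137; p₂ = l(36)/l(24) = 1110/3565 = 0.311360.
P(both) = p₁ × p₂ = 0.050137 × 0.311360 = 0.015611.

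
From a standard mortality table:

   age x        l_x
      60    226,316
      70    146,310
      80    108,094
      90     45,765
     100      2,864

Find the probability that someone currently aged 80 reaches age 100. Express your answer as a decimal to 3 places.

0.026

We want 20p80 = l_100/l_80.
The conditional survival probability is l_100/l_80 = 2,864/108,094 = 0.026495.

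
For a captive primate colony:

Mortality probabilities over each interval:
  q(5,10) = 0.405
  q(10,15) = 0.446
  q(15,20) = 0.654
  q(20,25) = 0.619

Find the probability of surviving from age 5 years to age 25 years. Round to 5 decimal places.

0.04345

Survival from 5 to 25 is the product of surviving each interval: (1 − 0.405) × (1 − 0.446) × (1 − 0.654) × (1 − 0.619).
= 0.595 × 0.554 × 0.346 × 0.381 = 0.043454.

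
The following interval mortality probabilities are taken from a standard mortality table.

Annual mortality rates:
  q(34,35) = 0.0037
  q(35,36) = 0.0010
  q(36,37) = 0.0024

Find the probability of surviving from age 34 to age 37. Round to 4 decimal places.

0.9929

The overall survival probability is (1 − 0.0037) × (1 − 0.0010) × (1 − 0.0024).
= 0.9963 × 0.9990 × 0.9976 = 0.992915.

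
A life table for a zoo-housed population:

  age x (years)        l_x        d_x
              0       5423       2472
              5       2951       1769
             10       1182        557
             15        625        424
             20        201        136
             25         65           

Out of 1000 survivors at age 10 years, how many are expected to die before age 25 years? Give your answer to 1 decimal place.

The relevant probability is 1 − 65/1182 = 0.945008.
Expected number = 1000 × 0.945008 = 945.0.

945.0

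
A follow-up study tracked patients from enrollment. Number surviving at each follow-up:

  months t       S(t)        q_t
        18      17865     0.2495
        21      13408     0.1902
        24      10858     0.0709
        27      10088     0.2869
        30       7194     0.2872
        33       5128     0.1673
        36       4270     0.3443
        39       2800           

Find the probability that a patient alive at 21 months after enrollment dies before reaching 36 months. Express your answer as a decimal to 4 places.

P(die before 36 | alive at 21) = 1 − S(36)/S(21) = 1 − 4270/13408 = (9138)/13408 = 0.681533.

0.6815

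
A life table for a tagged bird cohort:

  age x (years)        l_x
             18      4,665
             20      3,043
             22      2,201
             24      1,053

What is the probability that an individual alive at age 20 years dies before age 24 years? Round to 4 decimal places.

0.6540

P(die before 24 | alive at 20) = 1 − l_24/l_20 = 1 − 1,053/3,043 = (1,990)/3,043 = 0.653960.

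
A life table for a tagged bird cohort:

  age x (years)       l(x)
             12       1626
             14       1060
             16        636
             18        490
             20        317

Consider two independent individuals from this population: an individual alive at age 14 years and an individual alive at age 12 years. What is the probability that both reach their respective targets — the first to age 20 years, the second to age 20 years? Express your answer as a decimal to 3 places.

p₁ = l(20)/l(14) = 317/1060 = 0.299057; p₂ = l(20)/l(12) = 317/1626 = 0.194957.
P(both) = p₁ × p₂ = 0.299057 × 0.194957 = 0.058303.

0.058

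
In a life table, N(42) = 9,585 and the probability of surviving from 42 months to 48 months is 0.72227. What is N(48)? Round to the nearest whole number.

N(48) = N(42) × p = 9,585 × 0.72227 = 6923.

6923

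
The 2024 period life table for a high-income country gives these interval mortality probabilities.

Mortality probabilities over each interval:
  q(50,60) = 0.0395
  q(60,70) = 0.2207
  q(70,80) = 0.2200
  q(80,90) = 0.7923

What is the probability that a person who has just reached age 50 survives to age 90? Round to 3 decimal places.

0.121

Chaining the interval survival probabilities: (1 − 0.0395) × (1 − 0.2207) × (1 − 0.2200) × (1 − 0.7923).
= 0.9605 × 0.7793 × 0.7800 × 0.2077 = 0.121264.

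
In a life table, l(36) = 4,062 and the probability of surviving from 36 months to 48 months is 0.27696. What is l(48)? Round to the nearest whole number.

1125

l(48) = l(36) × p = 4,062 × 0.27696 = 1125.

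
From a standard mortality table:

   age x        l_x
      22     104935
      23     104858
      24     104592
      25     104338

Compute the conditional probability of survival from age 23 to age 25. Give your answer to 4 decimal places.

0.9950

We want 2p23 = l_25/l_23.
The conditional survival probability is l_25/l_23 = 104338/104858 = 0.995041.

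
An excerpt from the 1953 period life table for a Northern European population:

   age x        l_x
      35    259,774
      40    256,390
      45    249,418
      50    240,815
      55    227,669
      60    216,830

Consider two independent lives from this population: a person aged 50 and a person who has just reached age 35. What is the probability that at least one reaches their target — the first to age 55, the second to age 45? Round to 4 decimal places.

p₁ = l_55/l_50 = 227,669/240,815 = 0.945410; p₂ = l_45/l_35 = 249,418/259,774 = 0.960135.
P(at least one) = 1 − (1−p₁)(1−p₂) = 1 − 0.054590 × 0.039865 = 0.997824.

0.9978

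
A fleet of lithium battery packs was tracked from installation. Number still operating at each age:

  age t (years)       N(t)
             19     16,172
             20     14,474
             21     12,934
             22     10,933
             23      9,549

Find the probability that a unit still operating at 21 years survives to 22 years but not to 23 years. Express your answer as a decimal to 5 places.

This is the probability of reaching 22 but not 23, conditional on being operational at 21: (N(22) − N(23)) / N(21).
= (10,933 − 9,549) / 12,934 = 1,384 / 12,934 = 0.107005.

0.10700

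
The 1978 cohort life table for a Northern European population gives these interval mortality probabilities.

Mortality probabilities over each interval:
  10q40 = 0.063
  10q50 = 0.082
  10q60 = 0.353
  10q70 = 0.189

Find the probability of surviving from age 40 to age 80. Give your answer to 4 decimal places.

0.4513

Survival from 40 to 80 is the product of surviving each interval: (1 − 0.063) × (1 − 0.082) × (1 − 0.353) × (1 − 0.189).
= 0.937 × 0.918 × 0.647 × 0.811 = 0.451344.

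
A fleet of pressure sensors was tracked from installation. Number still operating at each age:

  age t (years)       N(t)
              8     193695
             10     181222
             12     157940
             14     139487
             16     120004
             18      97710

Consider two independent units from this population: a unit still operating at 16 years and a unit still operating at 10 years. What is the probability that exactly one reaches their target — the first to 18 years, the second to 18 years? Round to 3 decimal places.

0.475

p₁ = N(18)/N(16) = 97710/120004 = 0.814223; p₂ = N(18)/N(10) = 97710/181222 = 0.539173.
P(exactly one) = p₁(1−p₂) + (1−p₁)p₂ = 0.375216 + 0.100166 = 0.475382.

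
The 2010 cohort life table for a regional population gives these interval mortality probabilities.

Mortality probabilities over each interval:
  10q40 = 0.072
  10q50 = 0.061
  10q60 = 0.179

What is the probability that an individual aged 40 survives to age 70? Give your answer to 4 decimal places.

0.7154

30p40 = (1 − 0.072) × (1 − 0.061) × (1 − 0.179).
= 0.928 × 0.939 × 0.821 = 0.715413.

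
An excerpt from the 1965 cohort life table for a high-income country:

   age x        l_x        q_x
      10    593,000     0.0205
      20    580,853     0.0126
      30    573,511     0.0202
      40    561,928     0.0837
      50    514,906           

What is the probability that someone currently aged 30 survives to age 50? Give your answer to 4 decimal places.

We want 20p30 = l_50/l_30.
The conditional survival probability is l_50/l_30 = 514,906/573,511 = 0.897814.

0.8978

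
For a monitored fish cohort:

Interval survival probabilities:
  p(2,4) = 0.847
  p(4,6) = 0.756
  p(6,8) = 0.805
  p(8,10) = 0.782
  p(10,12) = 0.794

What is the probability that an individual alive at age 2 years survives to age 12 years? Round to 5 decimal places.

0.32006

P(survive 2→12) = 0.847 × 0.756 × 0.805 × 0.782 × 0.794.
= 0.320058.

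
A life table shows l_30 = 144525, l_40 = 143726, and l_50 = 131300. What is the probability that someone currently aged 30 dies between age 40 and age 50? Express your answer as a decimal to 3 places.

0.086

We want 10|10q30 = (l_40 − l_50)/l_30.
This is the probability of reaching 40 but not 50, conditional on being alive at 30: (l_40 − l_50) / l_30.
= (143726 − 131300) / 144525 = 12426 / 144525 = 0.085978.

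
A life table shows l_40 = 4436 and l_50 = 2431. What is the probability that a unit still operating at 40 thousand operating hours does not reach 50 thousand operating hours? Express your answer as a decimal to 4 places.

P(fail before 50 | operational at 40) = 1 − l_50/l_40 = 1 − 2431/4436 = (2005)/4436 = 0.451984.

0.4520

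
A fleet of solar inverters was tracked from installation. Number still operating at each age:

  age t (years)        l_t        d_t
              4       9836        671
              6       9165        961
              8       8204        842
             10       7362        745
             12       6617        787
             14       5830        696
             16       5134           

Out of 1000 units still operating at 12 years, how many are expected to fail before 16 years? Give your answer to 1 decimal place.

The relevant probability is 1 − 5134/6617 = 0.224120.
Expected number = 1000 × 0.224120 = 224.1.

224.1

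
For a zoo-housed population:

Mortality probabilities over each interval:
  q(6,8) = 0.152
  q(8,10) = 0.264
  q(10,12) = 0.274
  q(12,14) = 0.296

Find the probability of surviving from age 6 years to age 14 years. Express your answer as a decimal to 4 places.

The overall survival probability is (1 − 0.152) × (1 − 0.264) × (1 − 0.274) × (1 − 0.296).
= 0.848 × 0.736 × 0.726 × 0.704 = 0.318994.

0.3190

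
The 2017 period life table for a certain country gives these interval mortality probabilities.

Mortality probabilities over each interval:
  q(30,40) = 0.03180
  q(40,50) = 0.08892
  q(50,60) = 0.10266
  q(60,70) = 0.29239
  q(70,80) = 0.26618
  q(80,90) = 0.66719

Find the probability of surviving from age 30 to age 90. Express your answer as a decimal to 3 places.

0.137

Chaining the interval survival probabilities: (1 − 0.03180) × (1 − 0.08892) × (1 − 0.10266) × (1 − 0.29239) × (1 − 0.26618) × (1 − 0.66719).
= 0.96820 × 0.91108 × 0.89734 × 0.70761 × 0.73382 × 0.33281 = 0.136791.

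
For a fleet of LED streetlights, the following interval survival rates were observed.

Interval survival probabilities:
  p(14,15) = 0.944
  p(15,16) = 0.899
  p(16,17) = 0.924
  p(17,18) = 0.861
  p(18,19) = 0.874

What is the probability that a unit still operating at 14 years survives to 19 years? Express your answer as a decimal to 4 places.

The overall survival probability is 0.944 × 0.899 × 0.924 × 0.861 × 0.874.
= 0.590090.

0.5901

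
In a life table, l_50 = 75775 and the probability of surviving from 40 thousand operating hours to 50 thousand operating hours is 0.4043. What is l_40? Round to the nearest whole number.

187423

l_40 = l_50 / p = 75775 / 0.4043 = 187423.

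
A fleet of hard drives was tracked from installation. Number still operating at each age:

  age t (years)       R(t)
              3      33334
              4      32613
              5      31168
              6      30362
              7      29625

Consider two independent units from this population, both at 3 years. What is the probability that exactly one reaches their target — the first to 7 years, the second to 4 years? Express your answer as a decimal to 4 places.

0.1281

p₁ = R(7)/R(3) = 29625/33334 = 0.888732; p₂ = R(4)/R(3) = 32613/33334 = 0.978370.
P(exactly one) = p₁(1−p₂) + (1−p₁)p₂ = 0.019223 + 0.108861 = 0.128085.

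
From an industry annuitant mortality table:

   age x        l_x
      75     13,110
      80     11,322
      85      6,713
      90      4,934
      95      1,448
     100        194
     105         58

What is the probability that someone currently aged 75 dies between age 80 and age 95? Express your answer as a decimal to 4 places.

This is the probability of reaching 80 but not 95, conditional on being alive at 75: (l_80 − l_95) / l_75.
= (11,322 − 1,448) / 13,110 = 9,874 / 13,110 = 0.753166.

0.7532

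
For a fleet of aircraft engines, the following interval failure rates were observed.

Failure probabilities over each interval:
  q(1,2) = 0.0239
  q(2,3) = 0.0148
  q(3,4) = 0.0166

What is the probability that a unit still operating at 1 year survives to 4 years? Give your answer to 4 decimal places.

Survival from 1 to 4 is the product of surviving each interval: (1 − 0.0239) × (1 − 0.0148) × (1 − 0.0166).
= 0.9761 × 0.9852 × 0.9834 = 0.945690.

0.9457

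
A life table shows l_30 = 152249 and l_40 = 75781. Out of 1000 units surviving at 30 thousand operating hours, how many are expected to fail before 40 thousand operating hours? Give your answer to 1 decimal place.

The relevant probability is 1 − 75781/152249 = 0.502256.
Expected number = 1000 × 0.502256 = 502.3.

502.3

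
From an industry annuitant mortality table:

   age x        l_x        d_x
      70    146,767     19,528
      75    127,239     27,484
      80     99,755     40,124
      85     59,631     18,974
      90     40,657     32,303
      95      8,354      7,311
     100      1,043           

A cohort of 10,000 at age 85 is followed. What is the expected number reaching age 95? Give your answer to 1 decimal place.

1400.9

The relevant probability is 8,354/59,631 = 0.140095.
Expected number = 10,000 × 0.140095 = 1400.9.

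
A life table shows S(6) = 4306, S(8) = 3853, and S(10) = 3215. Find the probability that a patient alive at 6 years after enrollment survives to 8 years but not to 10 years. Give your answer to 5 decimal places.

This is the probability of reaching 8 but not 10, conditional on being alive at 6: (S(8) − S(10)) / S(6).
= (3853 − 3215) / 4306 = 638 / 4306 = 0.148165.

0.14817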